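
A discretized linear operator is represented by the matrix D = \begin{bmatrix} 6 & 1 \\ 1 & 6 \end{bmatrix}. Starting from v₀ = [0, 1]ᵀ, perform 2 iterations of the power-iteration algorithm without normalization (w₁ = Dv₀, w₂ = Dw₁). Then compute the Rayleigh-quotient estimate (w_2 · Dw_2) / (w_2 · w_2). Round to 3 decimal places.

6.587

w1 = Dv₀ = (6·0 + 1·1; 1·0 + 6·1) = (1, 6)
w2 = Dw1 = (6·1 + 1·6; 1·1 + 6·6) = (12, 37)
Dw2 = (109, 234)
w2·Dw2 = 12·109 + 37·234 = 9966; w2·w2 = 12·12 + 37·37 = 1513
λ ≈ 9966/1513 = 6.587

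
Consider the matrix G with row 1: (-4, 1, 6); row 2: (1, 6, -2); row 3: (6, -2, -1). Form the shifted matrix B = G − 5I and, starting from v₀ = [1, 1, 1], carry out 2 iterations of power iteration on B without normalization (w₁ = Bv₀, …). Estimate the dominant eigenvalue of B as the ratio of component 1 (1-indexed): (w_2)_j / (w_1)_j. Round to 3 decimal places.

μ ≈ -3.000

B = G − 5I has rows (-9, 1, 6); (1, 1, -2); (6, -2, -6)
w1 = Bv₀ = (-2, 0, -2)
w2 = Bw1 = (6, 2, 0)
Ratio: 6/-2 = -3.000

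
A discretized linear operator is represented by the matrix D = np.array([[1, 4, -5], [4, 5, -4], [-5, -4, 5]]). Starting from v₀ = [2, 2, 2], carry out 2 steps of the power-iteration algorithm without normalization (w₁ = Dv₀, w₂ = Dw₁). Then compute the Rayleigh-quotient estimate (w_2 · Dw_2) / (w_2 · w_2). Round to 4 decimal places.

w1 = Dv₀ = (0, 10, -8)
w2 = Dw1 = (80, 82, -80)
Dw2 = (808, 1050, -1128)
w2·Dw2 = 80·808 + 82·1050 + (-80)·(-1128) = 240980; w2·w2 = 80·80 + 82·82 + (-80)·(-80) = 19524
λ ≈ 240980/19524 = 12.3428

λ ≈ 12.3428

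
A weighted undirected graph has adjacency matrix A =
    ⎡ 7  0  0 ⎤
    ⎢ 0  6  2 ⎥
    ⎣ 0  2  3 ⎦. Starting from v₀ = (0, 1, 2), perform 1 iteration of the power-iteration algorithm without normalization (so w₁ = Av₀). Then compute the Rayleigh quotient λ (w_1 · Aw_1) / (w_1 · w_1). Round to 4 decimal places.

6.7805

w1 = Av₀ = (7·0 + 0·1 + 0·2; 0·0 + 6·1 + 2·2; 0·0 + 2·1 + 3·2) = (0, 10, 8)
Aw1 = (0, 76, 44)
w1·Aw1 = 0·0 + 10·76 + 8·44 = 1112; w1·w1 = 0·0 + 10·10 + 8·8 = 164
λ ≈ 1112/164 = 6.7805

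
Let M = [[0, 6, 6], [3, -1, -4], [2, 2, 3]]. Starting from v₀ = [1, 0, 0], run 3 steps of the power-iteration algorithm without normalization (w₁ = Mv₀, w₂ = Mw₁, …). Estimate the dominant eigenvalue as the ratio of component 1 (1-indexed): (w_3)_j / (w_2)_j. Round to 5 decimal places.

λ ≈ 0.20000

w1 = Mv₀ = (0·1 + 6·0 + 6·0; 3·1 + (-1)·0 + (-4)·0; 2·1 + 2·0 + 3·0) = (0, 3, 2)
w2 = Mw1 = (0·0 + 6·3 + 6·2; 3·0 + (-1)·3 + (-4)·2; 2·0 + 2·3 + 3·2) = (30, -11, 12)
w3 = Mw2 = (6, 53, 74)
Ratio at component: 6 / 30 = 0.20000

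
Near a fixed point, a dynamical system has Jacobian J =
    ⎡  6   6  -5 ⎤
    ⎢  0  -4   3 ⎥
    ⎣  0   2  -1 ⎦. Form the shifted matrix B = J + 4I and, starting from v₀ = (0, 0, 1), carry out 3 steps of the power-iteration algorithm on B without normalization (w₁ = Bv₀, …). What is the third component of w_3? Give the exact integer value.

B = J + 4I has rows (10, 6, -5); (0, 0, 3); (0, 2, 3)
w1 = Bv₀ = (-5, 3, 3)
w2 = Bw1 = (-47, 9, 15)
w3 = Bw2 = (-491, 45, 63)
Requested component of w3: 63

63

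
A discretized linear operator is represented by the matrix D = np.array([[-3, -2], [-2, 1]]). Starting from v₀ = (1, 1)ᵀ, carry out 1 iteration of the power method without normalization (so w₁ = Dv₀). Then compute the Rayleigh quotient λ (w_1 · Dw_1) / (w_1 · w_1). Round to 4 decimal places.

λ ≈ -3.6154

w1 = Dv₀ = ((-3)·1 + (-2)·1; (-2)·1 + 1·1) = (-5, -1)
Dw1 = (17, 9)
w1·Dw1 = (-5)·17 + (-1)·9 = -94; w1·w1 = (-5)·(-5) + (-1)·(-1) = 26
λ ≈ -94/26 = -3.6154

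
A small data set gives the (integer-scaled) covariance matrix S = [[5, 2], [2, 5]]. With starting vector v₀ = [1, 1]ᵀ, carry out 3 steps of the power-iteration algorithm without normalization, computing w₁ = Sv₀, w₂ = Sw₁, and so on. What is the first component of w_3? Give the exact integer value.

w1 = Sv₀ = (5·1 + 2·1; 2·1 + 5·1) = (7, 7)
w2 = Sw1 = (5·7 + 2·7; 2·7 + 5·7) = (49, 49)
w3 = Sw2 = (343, 343)
The requested component of w3 is 343.

343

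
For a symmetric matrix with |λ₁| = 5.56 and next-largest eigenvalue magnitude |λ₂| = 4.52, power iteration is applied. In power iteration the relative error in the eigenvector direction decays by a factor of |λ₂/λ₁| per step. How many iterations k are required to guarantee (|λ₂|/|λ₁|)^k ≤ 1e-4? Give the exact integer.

45

|λ₂/λ₁| = 4.52/5.56 = 0.81295
Need k ≥ ln(1e-4) / ln(0.81295) = -9.2103 / -0.2071 ≈ 44.476
Smallest integer k satisfying the bound: 45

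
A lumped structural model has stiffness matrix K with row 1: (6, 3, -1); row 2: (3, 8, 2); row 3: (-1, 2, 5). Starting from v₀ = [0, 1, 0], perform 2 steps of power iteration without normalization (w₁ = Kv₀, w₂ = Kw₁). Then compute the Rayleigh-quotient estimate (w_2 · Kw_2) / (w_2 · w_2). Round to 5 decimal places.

w1 = Kv₀ = (6·0 + 3·1 + (-1)·0; 3·0 + 8·1 + 2·0; (-1)·0 + 2·1 + 5·0) = (3, 8, 2)
w2 = Kw1 = (6·3 + 3·8 + (-1)·2; 3·3 + 8·8 + 2·2; (-1)·3 + 2·8 + 5·2) = (40, 77, 23)
Kw2 = (448, 782, 229)
w2·Kw2 = 40·448 + 77·782 + 23·229 = 83401; w2·w2 = 40·40 + 77·77 + 23·23 = 8058
λ ≈ 83401/8058 = 10.35009

λ ≈ 10.35009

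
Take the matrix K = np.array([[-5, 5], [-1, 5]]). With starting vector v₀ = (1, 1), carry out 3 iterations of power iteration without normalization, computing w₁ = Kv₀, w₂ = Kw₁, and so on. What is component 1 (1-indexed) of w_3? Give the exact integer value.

w1 = Kv₀ = (0, 4)
w2 = Kw1 = (20, 20)
w3 = Kw2 = (0, 80)
The requested component of w3 is 0.

0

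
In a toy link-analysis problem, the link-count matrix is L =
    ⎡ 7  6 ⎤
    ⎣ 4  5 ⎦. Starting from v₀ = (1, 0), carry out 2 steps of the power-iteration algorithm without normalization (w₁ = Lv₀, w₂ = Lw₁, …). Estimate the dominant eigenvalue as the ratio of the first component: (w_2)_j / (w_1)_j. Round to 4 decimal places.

λ ≈ 10.4286

w1 = Lv₀ = (7·1 + 6·0; 4·1 + 5·0) = (7, 4)
w2 = Lw1 = (7·7 + 6·4; 4·7 + 5·4) = (73, 48)
Ratio at component: 73 / 7 = 10.4286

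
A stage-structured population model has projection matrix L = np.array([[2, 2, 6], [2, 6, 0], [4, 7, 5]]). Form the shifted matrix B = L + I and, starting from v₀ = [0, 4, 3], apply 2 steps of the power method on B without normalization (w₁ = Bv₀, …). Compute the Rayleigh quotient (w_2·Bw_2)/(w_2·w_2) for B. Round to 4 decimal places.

B = L + I has rows (3, 2, 6); (2, 7, 0); (4, 7, 6)
w1 = Bv₀ = (26, 28, 46)
w2 = Bw1 = (410, 248, 576)
Bw2 = (5182, 2556, 6832)
w2·Bw2 = 6693740; w2·w2 = 561380; μ ≈ 6693740/561380 = 11.9237

11.9237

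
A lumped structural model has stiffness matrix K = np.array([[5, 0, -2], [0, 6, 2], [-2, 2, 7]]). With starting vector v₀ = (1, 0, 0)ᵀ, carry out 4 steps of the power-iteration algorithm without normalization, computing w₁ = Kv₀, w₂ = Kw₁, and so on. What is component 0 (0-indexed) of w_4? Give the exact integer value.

1433

w1 = Kv₀ = (5·1 + 0·0 + (-2)·0; 0·1 + 6·0 + 2·0; (-2)·1 + 2·0 + 7·0) = (5, 0, -2)
w2 = Kw1 = (5·5 + 0·0 + (-2)·(-2); 0·5 + 6·0 + 2·(-2); (-2)·5 + 2·0 + 7·(-2)) = (29, -4, -24)
w3 = Kw2 = (193, -72, -234)
w4 = Kw3 = (1433, -900, -2168)
The requested component of w4 is 1433.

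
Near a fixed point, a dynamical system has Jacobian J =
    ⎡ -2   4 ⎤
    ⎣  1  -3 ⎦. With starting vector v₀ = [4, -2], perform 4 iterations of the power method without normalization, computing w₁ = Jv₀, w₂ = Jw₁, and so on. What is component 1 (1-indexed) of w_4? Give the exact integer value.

w1 = Jv₀ = ((-2)·4 + 4·(-2); 1·4 + (-3)·(-2)) = (-16, 10)
w2 = Jw1 = ((-2)·(-16) + 4·10; 1·(-16) + (-3)·10) = (72, -46)
w3 = Jw2 = (-328, 210)
w4 = Jw3 = (1496, -958)
The requested component of w4 is 1496.

1496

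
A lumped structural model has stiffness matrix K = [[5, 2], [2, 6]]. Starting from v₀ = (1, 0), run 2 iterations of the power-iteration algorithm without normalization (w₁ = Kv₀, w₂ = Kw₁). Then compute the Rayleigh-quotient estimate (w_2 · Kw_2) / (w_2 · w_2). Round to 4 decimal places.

w1 = Kv₀ = (5, 2)
w2 = Kw1 = (29, 22)
Kw2 = (189, 190)
w2·Kw2 = 29·189 + 22·190 = 9661; w2·w2 = 29·29 + 22·22 = 1325
λ ≈ 9661/1325 = 7.2913

7.2913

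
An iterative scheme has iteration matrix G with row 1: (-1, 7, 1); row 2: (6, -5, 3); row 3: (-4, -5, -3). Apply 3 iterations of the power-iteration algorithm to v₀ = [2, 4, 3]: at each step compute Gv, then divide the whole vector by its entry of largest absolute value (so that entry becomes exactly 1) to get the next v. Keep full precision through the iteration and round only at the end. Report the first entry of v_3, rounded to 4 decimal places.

-0.6751

Gv0 = (29.00000, 1.00000, -37.00000); divide by -37.00000 → v1 = (-0.78378, -0.02703, 1.00000)
Gv1 = (1.59459, -1.56757, 0.27027); divide by 1.59459 → v2 = (1.00000, -0.98305, 0.16949)
Gv2 = (-7.71186, 11.42373, 0.40678); divide by 11.42373 → v3 = (-0.67507, 1.00000, 0.03561)
Requested entry of v3: 455/-674 = -0.6751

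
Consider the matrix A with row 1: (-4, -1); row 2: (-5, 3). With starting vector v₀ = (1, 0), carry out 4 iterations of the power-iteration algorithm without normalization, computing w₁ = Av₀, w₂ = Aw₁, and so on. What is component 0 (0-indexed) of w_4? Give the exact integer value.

w1 = Av₀ = ((-4)·1 + (-1)·0; (-5)·1 + 3·0) = (-4, -5)
w2 = Aw1 = ((-4)·(-4) + (-1)·(-5); (-5)·(-4) + 3·(-5)) = (21, 5)
w3 = Aw2 = (-89, -90)
w4 = Aw3 = (446, 175)
The requested component of w4 is 446.

446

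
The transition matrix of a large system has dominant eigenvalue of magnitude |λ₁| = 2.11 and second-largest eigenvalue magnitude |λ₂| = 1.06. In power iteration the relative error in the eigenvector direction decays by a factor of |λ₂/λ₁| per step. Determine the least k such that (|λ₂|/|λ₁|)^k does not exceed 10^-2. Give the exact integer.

7

|λ₂/λ₁| = 1.06/2.11 = 0.50237
Need k ≥ ln(10^-2) / ln(0.50237) = -4.6052 / -0.6884 ≈ 6.689
Smallest integer k satisfying the bound: 7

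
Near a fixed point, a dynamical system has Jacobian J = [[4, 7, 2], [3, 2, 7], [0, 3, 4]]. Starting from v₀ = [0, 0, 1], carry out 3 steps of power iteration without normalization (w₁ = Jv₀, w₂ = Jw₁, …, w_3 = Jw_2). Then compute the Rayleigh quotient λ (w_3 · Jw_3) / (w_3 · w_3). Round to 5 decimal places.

w1 = Jv₀ = (2, 7, 4)
w2 = Jw1 = (65, 48, 37)
w3 = Jw2 = (670, 550, 292)
Jw3 = (7114, 5154, 2818)
w3·Jw3 = 670·7114 + 550·5154 + 292·2818 = 8423936; w3·w3 = 670·670 + 550·550 + 292·292 = 836664
λ ≈ 8423936/836664 = 10.06848

λ ≈ 10.06848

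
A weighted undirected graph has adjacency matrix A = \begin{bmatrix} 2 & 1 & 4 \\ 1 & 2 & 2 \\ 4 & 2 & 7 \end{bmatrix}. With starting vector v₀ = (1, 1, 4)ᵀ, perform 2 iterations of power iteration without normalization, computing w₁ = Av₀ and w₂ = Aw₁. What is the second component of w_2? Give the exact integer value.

w1 = Av₀ = (19, 11, 34)
w2 = Aw1 = (185, 109, 336)
The requested component of w2 is 109.

109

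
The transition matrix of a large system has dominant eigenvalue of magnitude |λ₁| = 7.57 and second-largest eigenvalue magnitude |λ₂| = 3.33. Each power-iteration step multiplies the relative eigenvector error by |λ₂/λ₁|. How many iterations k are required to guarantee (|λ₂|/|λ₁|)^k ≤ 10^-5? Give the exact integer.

15

|λ₂/λ₁| = 3.33/7.57 = 0.43989
Need k ≥ ln(10^-5) / ln(0.43989) = -11.5129 / -0.8212 ≈ 14.019
Smallest integer k satisfying the bound: 15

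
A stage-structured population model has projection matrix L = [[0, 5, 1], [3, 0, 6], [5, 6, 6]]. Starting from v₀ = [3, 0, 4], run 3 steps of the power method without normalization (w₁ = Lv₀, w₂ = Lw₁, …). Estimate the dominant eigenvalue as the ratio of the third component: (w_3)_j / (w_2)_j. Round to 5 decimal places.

11.52212

w1 = Lv₀ = (0·3 + 5·0 + 1·4; 3·3 + 0·0 + 6·4; 5·3 + 6·0 + 6·4) = (4, 33, 39)
w2 = Lw1 = (0·4 + 5·33 + 1·39; 3·4 + 0·33 + 6·39; 5·4 + 6·33 + 6·39) = (204, 246, 452)
w3 = Lw2 = (1682, 3324, 5208)
Ratio at component: 5208 / 452 = 11.52212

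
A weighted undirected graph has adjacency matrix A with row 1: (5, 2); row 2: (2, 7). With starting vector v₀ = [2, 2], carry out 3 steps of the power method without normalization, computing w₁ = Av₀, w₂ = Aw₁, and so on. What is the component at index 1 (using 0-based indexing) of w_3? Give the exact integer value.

1290

w1 = Av₀ = (5·2 + 2·2; 2·2 + 7·2) = (14, 18)
w2 = Aw1 = (5·14 + 2·18; 2·14 + 7·18) = (106, 154)
w3 = Aw2 = (838, 1290)
The requested component of w3 is 1290.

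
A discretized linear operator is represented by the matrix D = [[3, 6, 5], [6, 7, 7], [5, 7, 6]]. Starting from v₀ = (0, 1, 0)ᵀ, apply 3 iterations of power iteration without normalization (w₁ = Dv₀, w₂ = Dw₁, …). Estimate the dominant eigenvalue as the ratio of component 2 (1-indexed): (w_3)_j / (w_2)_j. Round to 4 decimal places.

17.5746

w1 = Dv₀ = (3·0 + 6·1 + 5·0; 6·0 + 7·1 + 7·0; 5·0 + 7·1 + 6·0) = (6, 7, 7)
w2 = Dw1 = (3·6 + 6·7 + 5·7; 6·6 + 7·7 + 7·7; 5·6 + 7·7 + 6·7) = (95, 134, 121)
w3 = Dw2 = (1694, 2355, 2139)
Ratio at component: 2355 / 134 = 17.5746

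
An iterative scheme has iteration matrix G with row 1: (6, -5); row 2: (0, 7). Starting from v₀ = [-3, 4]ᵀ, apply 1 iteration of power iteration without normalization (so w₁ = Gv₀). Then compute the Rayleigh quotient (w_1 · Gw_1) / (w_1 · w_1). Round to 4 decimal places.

λ ≈ 8.7397

w1 = Gv₀ = (-38, 28)
Gw1 = (-368, 196)
w1·Gw1 = (-38)·(-368) + 28·196 = 19472; w1·w1 = (-38)·(-38) + 28·28 = 2228
λ ≈ 19472/2228 = 8.7397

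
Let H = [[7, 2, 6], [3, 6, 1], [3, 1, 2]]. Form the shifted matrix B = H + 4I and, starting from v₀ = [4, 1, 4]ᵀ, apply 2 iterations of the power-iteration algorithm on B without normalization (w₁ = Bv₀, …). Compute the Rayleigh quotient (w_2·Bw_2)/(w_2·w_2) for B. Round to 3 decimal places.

B = H + 4I has rows (11, 2, 6); (3, 10, 1); (3, 1, 6)
w1 = Bv₀ = (70, 26, 37)
w2 = Bw1 = (1044, 507, 458)
Bw2 = (15246, 8660, 6387)
w2·Bw2 = 23232690; w2·w2 = 1556749; μ ≈ 23232690/1556749 = 14.924

μ ≈ 14.924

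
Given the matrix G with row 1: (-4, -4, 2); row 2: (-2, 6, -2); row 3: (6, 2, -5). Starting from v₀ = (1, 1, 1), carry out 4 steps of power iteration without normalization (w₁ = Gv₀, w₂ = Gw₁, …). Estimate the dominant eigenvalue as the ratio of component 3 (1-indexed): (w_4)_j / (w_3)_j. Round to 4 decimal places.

w1 = Gv₀ = ((-4)·1 + (-4)·1 + 2·1; (-2)·1 + 6·1 + (-2)·1; 6·1 + 2·1 + (-5)·1) = (-6, 2, 3)
w2 = Gw1 = ((-4)·(-6) + (-4)·2 + 2·3; (-2)·(-6) + 6·2 + (-2)·3; 6·(-6) + 2·2 + (-5)·3) = (22, 18, -47)
w3 = Gw2 = (-254, 158, 403)
w4 = Gw3 = (1190, 650, -3223)
Ratio at component: -3223 / 403 = -7.9975

-7.9975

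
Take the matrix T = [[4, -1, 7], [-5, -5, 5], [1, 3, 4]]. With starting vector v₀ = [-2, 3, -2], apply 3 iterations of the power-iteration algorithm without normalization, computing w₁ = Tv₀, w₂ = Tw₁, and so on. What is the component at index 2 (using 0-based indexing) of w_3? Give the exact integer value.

197

w1 = Tv₀ = (4·(-2) + (-1)·3 + 7·(-2); (-5)·(-2) + (-5)·3 + 5·(-2); 1·(-2) + 3·3 + 4·(-2)) = (-25, -15, -1)
w2 = Tw1 = (4·(-25) + (-1)·(-15) + 7·(-1); (-5)·(-25) + (-5)·(-15) + 5·(-1); 1·(-25) + 3·(-15) + 4·(-1)) = (-92, 195, -74)
w3 = Tw2 = (-1081, -885, 197)
The requested component of w3 is 197.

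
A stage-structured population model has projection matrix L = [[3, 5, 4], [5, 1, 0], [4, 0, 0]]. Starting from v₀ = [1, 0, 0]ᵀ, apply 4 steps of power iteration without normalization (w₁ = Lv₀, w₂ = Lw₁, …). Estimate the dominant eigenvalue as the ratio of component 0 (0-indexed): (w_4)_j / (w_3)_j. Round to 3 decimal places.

λ ≈ 10.215

w1 = Lv₀ = (3·1 + 5·0 + 4·0; 5·1 + 1·0 + 0·0; 4·1 + 0·0 + 0·0) = (3, 5, 4)
w2 = Lw1 = (3·3 + 5·5 + 4·4; 5·3 + 1·5 + 0·4; 4·3 + 0·5 + 0·4) = (50, 20, 12)
w3 = Lw2 = (298, 270, 200)
w4 = Lw3 = (3044, 1760, 1192)
Ratio at component: 3044 / 298 = 10.215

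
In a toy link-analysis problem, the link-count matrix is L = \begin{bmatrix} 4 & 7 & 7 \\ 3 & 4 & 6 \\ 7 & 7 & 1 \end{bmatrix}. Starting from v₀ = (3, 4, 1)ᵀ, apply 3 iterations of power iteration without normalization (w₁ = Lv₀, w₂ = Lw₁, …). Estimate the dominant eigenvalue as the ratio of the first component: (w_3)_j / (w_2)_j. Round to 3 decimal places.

λ ≈ 14.764

w1 = Lv₀ = (4·3 + 7·4 + 7·1; 3·3 + 4·4 + 6·1; 7·3 + 7·4 + 1·1) = (47, 31, 50)
w2 = Lw1 = (4·47 + 7·31 + 7·50; 3·47 + 4·31 + 6·50; 7·47 + 7·31 + 1·50) = (755, 565, 596)
w3 = Lw2 = (11147, 8101, 9836)
Ratio at component: 11147 / 755 = 14.764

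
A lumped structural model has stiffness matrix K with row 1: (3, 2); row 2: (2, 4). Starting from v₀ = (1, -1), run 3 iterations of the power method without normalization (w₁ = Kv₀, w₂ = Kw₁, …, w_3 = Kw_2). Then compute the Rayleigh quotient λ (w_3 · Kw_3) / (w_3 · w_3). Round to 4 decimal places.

5.4817

w1 = Kv₀ = (1, -2)
w2 = Kw1 = (-1, -6)
w3 = Kw2 = (-15, -26)
Kw3 = (-97, -134)
w3·Kw3 = (-15)·(-97) + (-26)·(-134) = 4939; w3·w3 = (-15)·(-15) + (-26)·(-26) = 901
λ ≈ 4939/901 = 5.4817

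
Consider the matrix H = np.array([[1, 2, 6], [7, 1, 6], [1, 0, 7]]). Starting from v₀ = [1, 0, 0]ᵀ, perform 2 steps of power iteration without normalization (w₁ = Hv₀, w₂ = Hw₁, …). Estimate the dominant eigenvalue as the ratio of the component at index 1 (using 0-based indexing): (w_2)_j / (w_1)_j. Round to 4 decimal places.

w1 = Hv₀ = (1·1 + 2·0 + 6·0; 7·1 + 1·0 + 6·0; 1·1 + 0·0 + 7·0) = (1, 7, 1)
w2 = Hw1 = (1·1 + 2·7 + 6·1; 7·1 + 1·7 + 6·1; 1·1 + 0·7 + 7·1) = (21, 20, 8)
Ratio at component: 20 / 7 = 2.8571

λ ≈ 2.8571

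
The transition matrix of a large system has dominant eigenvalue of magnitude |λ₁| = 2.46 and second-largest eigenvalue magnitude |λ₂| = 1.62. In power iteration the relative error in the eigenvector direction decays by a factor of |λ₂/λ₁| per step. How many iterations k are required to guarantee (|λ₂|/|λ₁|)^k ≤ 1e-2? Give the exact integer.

|λ₂/λ₁| = 1.62/2.46 = 0.65854
Need k ≥ ln(1e-2) / ln(0.65854) = -4.6052 / -0.4177 ≈ 11.024
Smallest integer k satisfying the bound: 12

12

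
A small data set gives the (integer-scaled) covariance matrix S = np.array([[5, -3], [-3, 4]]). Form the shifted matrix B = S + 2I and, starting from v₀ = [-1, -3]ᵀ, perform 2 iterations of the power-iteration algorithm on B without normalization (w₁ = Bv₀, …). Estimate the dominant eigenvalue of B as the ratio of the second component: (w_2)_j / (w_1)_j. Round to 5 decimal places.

B = S + 2I has rows (7, -3); (-3, 6)
w1 = Bv₀ = (7·(-1) + (-3)·(-3); (-3)·(-1) + 6·(-3)) = (2, -15)
w2 = Bw1 = (7·2 + (-3)·(-15); (-3)·2 + 6·(-15)) = (59, -96)
Ratio: -96/-15 = 6.40000

6.40000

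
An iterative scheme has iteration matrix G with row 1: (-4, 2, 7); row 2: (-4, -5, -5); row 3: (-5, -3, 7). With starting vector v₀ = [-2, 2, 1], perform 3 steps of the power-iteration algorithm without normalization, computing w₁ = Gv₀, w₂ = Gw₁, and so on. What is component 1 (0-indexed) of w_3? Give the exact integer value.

517

w1 = Gv₀ = (19, -7, 11)
w2 = Gw1 = (-13, -96, 3)
w3 = Gw2 = (-119, 517, 374)
The requested component of w3 is 517.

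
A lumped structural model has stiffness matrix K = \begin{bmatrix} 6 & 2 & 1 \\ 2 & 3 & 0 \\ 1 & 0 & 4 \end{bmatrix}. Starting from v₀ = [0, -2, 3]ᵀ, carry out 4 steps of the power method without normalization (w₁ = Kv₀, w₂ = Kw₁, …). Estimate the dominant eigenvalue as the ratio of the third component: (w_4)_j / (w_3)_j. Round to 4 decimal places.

λ ≈ 3.8407

w1 = Kv₀ = (-1, -6, 12)
w2 = Kw1 = (-6, -20, 47)
w3 = Kw2 = (-29, -72, 182)
w4 = Kw3 = (-136, -274, 699)
Ratio at component: 699 / 182 = 3.8407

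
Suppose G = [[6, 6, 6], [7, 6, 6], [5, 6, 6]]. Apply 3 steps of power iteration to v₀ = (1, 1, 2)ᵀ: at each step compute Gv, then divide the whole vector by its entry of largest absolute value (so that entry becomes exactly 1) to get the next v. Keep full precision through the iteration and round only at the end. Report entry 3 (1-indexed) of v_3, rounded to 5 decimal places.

0.89474

Gv0 = (24.000000, 25.000000, 23.000000); divide by 25.000000 → v1 = (0.960000, 1.000000, 0.920000)
Gv1 = (17.280000, 18.240000, 16.320000); divide by 18.240000 → v2 = (0.947368, 1.000000, 0.894737)
Gv2 = (17.052632, 18.000000, 16.105263); divide by 18.000000 → v3 = (0.947368, 1.000000, 0.894737)
Requested entry of v3: 7344/8208 = 0.89474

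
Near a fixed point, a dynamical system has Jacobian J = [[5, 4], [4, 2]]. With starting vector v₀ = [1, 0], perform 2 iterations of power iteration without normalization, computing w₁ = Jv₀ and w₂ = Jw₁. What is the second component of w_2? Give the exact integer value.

w1 = Jv₀ = (5·1 + 4·0; 4·1 + 2·0) = (5, 4)
w2 = Jw1 = (5·5 + 4·4; 4·5 + 2·4) = (41, 28)
The requested component of w2 is 28.

28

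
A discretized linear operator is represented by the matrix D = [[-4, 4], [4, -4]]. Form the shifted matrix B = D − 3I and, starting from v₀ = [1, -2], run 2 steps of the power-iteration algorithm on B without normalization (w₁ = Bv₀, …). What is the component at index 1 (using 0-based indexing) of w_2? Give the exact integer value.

-186

B = D − 3I has rows (-7, 4); (4, -7)
w1 = Bv₀ = (-15, 18)
w2 = Bw1 = (177, -186)
Requested component of w2: -186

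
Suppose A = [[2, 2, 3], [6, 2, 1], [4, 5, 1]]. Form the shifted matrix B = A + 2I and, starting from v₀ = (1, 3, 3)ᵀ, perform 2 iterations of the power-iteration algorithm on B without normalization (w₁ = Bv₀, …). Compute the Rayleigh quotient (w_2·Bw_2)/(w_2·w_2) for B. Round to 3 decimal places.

10.348

B = A + 2I has rows (4, 2, 3); (6, 4, 1); (4, 5, 3)
w1 = Bv₀ = (4·1 + 2·3 + 3·3; 6·1 + 4·3 + 1·3; 4·1 + 5·3 + 3·3) = (19, 21, 28)
w2 = Bw1 = (4·19 + 2·21 + 3·28; 6·19 + 4·21 + 1·28; 4·19 + 5·21 + 3·28) = (202, 226, 265)
Bw2 = (2055, 2381, 2733)
w2·Bw2 = 1677461; w2·w2 = 162105; μ ≈ 1677461/162105 = 10.348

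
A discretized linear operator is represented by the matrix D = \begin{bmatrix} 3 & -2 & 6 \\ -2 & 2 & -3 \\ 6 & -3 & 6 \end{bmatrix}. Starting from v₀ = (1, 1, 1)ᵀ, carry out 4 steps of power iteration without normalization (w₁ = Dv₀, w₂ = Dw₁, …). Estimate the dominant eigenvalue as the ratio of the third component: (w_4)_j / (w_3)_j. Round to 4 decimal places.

λ ≈ 11.9785

w1 = Dv₀ = (7, -3, 9)
w2 = Dw1 = (81, -47, 105)
w3 = Dw2 = (967, -571, 1257)
w4 = Dw3 = (11585, -6847, 15057)
Ratio at component: 15057 / 1257 = 11.9785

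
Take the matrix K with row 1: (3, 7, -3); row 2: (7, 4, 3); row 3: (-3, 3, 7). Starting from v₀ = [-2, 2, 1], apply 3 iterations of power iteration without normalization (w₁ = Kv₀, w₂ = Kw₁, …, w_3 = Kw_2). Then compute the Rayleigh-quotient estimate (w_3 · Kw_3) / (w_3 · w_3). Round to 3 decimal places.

w1 = Kv₀ = (5, -3, 19)
w2 = Kw1 = (-63, 80, 109)
w3 = Kw2 = (44, 206, 1192)
Kw3 = (-2002, 4708, 8830)
w3·Kw3 = 44·(-2002) + 206·4708 + 1192·8830 = 11407120; w3·w3 = 44·44 + 206·206 + 1192·1192 = 1465236
λ ≈ 11407120/1465236 = 7.785

λ ≈ 7.785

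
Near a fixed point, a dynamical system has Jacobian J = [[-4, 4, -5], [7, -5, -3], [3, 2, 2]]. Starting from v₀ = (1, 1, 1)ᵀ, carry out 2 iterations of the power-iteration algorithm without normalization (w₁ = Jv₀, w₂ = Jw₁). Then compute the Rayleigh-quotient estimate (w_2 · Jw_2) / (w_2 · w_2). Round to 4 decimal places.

-1.3595

w1 = Jv₀ = (-5, -1, 7)
w2 = Jw1 = (-19, -51, -3)
Jw2 = (-113, 131, -165)
w2·Jw2 = (-19)·(-113) + (-51)·131 + (-3)·(-165) = -4039; w2·w2 = (-19)·(-19) + (-51)·(-51) + (-3)·(-3) = 2971
λ ≈ -4039/2971 = -1.3595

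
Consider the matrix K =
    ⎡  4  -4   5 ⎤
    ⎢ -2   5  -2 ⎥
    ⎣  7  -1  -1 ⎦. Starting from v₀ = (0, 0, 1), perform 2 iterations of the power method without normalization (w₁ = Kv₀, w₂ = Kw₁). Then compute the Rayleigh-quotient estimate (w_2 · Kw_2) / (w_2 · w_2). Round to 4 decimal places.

w1 = Kv₀ = (4·0 + (-4)·0 + 5·1; (-2)·0 + 5·0 + (-2)·1; 7·0 + (-1)·0 + (-1)·1) = (5, -2, -1)
w2 = Kw1 = (4·5 + (-4)·(-2) + 5·(-1); (-2)·5 + 5·(-2) + (-2)·(-1); 7·5 + (-1)·(-2) + (-1)·(-1)) = (23, -18, 38)
Kw2 = (354, -212, 141)
w2·Kw2 = 23·354 + (-18)·(-212) + 38·141 = 17316; w2·w2 = 23·23 + (-18)·(-18) + 38·38 = 2297
λ ≈ 17316/2297 = 7.5385

7.5385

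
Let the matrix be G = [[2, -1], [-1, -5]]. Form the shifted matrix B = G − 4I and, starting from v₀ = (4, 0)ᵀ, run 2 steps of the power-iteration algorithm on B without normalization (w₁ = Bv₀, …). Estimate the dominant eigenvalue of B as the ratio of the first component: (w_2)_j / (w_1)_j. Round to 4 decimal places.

B = G − 4I has rows (-2, -1); (-1, -9)
w1 = Bv₀ = ((-2)·4 + (-1)·0; (-1)·4 + (-9)·0) = (-8, -4)
w2 = Bw1 = ((-2)·(-8) + (-1)·(-4); (-1)·(-8) + (-9)·(-4)) = (20, 44)
Ratio: 20/-8 = -2.5000

μ ≈ -2.5000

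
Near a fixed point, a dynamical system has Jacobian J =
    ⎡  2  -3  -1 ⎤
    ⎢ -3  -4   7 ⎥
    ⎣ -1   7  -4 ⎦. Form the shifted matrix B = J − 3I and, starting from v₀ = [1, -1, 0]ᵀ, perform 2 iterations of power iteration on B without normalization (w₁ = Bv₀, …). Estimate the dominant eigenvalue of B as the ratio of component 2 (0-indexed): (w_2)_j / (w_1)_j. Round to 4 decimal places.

μ ≈ -10.2500

B = J − 3I has rows (-1, -3, -1); (-3, -7, 7); (-1, 7, -7)
w1 = Bv₀ = ((-1)·1 + (-3)·(-1) + (-1)·0; (-3)·1 + (-7)·(-1) + 7·0; (-1)·1 + 7·(-1) + (-7)·0) = (2, 4, -8)
w2 = Bw1 = ((-1)·2 + (-3)·4 + (-1)·(-8); (-3)·2 + (-7)·4 + 7·(-8); (-1)·2 + 7·4 + (-7)·(-8)) = (-6, -90, 82)
Ratio: 82/-8 = -10.2500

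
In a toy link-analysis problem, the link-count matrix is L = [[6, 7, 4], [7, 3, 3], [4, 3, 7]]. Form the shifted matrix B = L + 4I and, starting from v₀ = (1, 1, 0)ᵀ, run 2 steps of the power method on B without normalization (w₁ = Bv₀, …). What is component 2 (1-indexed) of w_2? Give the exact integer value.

B = L + 4I has rows (10, 7, 4); (7, 7, 3); (4, 3, 11)
w1 = Bv₀ = (10·1 + 7·1 + 4·0; 7·1 + 7·1 + 3·0; 4·1 + 3·1 + 11·0) = (17, 14, 7)
w2 = Bw1 = (10·17 + 7·14 + 4·7; 7·17 + 7·14 + 3·7; 4·17 + 3·14 + 11·7) = (296, 238, 187)
Requested component of w2: 238

238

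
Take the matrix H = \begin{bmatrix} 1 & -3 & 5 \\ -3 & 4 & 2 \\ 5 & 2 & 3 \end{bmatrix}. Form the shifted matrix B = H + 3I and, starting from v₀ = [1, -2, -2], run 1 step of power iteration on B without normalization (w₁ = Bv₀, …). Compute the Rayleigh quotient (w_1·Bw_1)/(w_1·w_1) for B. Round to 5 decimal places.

8.42883

B = H + 3I has rows (4, -3, 5); (-3, 7, 2); (5, 2, 6)
w1 = Bv₀ = (4·1 + (-3)·(-2) + 5·(-2); (-3)·1 + 7·(-2) + 2·(-2); 5·1 + 2·(-2) + 6·(-2)) = (0, -21, -11)
Bw1 = (8, -169, -108)
w1·Bw1 = 4737; w1·w1 = 562; μ ≈ 4737/562 = 8.42883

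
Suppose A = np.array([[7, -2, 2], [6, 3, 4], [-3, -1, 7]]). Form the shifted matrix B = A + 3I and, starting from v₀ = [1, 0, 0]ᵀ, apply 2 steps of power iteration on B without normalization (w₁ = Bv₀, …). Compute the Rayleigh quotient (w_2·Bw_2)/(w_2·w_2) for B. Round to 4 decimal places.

9.3443

B = A + 3I has rows (10, -2, 2); (6, 6, 4); (-3, -1, 10)
w1 = Bv₀ = (10·1 + (-2)·0 + 2·0; 6·1 + 6·0 + 4·0; (-3)·1 + (-1)·0 + 10·0) = (10, 6, -3)
w2 = Bw1 = (10·10 + (-2)·6 + 2·(-3); 6·10 + 6·6 + 4·(-3); (-3)·10 + (-1)·6 + 10·(-3)) = (82, 84, -66)
Bw2 = (520, 732, -990)
w2·Bw2 = 169468; w2·w2 = 18136; μ ≈ 169468/18136 = 9.3443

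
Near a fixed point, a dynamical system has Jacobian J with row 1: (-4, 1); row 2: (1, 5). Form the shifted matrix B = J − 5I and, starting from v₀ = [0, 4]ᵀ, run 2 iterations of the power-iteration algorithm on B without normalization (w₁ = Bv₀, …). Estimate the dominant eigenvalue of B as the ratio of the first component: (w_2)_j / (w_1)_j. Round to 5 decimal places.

B = J − 5I has rows (-9, 1); (1, 0)
w1 = Bv₀ = ((-9)·0 + 1·4; 1·0 + 0·4) = (4, 0)
w2 = Bw1 = ((-9)·4 + 1·0; 1·4 + 0·0) = (-36, 4)
Ratio: -36/4 = -9.00000

μ ≈ -9.00000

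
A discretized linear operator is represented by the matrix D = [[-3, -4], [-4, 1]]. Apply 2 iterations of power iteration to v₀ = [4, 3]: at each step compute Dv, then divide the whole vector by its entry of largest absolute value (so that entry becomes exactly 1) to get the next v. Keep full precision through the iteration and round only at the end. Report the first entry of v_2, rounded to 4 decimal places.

Dv0 = (-24.00000, -13.00000); divide by -24.00000 → v1 = (1.00000, 0.54167)
Dv1 = (-5.16667, -3.45833); divide by -5.16667 → v2 = (1.00000, 0.66935)
Requested entry of v2: 124/124 = 1.0000

1.0000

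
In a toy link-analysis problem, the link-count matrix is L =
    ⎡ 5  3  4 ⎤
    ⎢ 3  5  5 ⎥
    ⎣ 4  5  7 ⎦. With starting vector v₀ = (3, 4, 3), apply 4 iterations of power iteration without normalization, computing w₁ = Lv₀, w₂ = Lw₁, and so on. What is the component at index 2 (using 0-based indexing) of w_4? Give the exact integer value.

w1 = Lv₀ = (39, 44, 53)
w2 = Lw1 = (539, 602, 747)
w3 = Lw2 = (7489, 8362, 10395)
w4 = Lw3 = (104111, 116252, 144531)
The requested component of w4 is 144531.

144531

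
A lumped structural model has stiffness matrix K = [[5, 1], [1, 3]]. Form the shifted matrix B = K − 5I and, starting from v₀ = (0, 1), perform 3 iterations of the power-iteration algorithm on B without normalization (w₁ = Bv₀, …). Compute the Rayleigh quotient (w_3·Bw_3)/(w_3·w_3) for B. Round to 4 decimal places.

B = K − 5I has rows (0, 1); (1, -2)
w1 = Bv₀ = (0·0 + 1·1; 1·0 + (-2)·1) = (1, -2)
w2 = Bw1 = (0·1 + 1·(-2); 1·1 + (-2)·(-2)) = (-2, 5)
w3 = Bw2 = (5, -12)
Bw3 = (-12, 29)
w3·Bw3 = -408; w3·w3 = 169; μ ≈ -408/169 = -2.4142

μ ≈ -2.4142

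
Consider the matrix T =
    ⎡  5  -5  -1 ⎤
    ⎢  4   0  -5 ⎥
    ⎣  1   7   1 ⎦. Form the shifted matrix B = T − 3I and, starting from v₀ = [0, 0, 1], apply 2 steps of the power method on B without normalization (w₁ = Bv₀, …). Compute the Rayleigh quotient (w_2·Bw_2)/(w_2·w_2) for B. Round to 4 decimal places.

μ ≈ -1.9091

B = T − 3I has rows (2, -5, -1); (4, -3, -5); (1, 7, -2)
w1 = Bv₀ = (2·0 + (-5)·0 + (-1)·1; 4·0 + (-3)·0 + (-5)·1; 1·0 + 7·0 + (-2)·1) = (-1, -5, -2)
w2 = Bw1 = (2·(-1) + (-5)·(-5) + (-1)·(-2); 4·(-1) + (-3)·(-5) + (-5)·(-2); 1·(-1) + 7·(-5) + (-2)·(-2)) = (25, 21, -32)
Bw2 = (-23, 197, 236)
w2·Bw2 = -3990; w2·w2 = 2090; μ ≈ -3990/2090 = -1.9091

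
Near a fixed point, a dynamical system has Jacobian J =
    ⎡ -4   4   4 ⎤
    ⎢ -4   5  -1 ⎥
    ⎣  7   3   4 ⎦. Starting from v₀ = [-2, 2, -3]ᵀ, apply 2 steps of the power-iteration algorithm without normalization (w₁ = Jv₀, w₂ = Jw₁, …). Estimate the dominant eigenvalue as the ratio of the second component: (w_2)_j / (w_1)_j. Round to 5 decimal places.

λ ≈ 5.19048

w1 = Jv₀ = (4, 21, -20)
w2 = Jw1 = (-12, 109, 11)
Ratio at component: 109 / 21 = 5.19048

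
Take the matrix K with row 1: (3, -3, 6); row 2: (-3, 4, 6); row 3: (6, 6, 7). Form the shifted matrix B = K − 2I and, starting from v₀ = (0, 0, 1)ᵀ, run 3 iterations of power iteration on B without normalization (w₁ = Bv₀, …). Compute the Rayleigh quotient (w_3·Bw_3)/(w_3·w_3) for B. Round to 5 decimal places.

B = K − 2I has rows (1, -3, 6); (-3, 2, 6); (6, 6, 5)
w1 = Bv₀ = (1·0 + (-3)·0 + 6·1; (-3)·0 + 2·0 + 6·1; 6·0 + 6·0 + 5·1) = (6, 6, 5)
w2 = Bw1 = (1·6 + (-3)·6 + 6·5; (-3)·6 + 2·6 + 6·5; 6·6 + 6·6 + 5·5) = (18, 24, 97)
w3 = Bw2 = (528, 576, 737)
Bw3 = (3222, 3990, 10309)
w3·Bw3 = 11597189; w3·w3 = 1153729; μ ≈ 11597189/1153729 = 10.05192

10.05192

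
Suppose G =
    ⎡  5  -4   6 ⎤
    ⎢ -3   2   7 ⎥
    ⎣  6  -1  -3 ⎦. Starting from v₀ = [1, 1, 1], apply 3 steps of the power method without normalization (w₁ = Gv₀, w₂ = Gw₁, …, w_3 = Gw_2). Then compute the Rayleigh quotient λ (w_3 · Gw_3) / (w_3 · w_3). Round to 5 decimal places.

λ ≈ 3.07517

w1 = Gv₀ = (5·1 + (-4)·1 + 6·1; (-3)·1 + 2·1 + 7·1; 6·1 + (-1)·1 + (-3)·1) = (7, 6, 2)
w2 = Gw1 = (5·7 + (-4)·6 + 6·2; (-3)·7 + 2·6 + 7·2; 6·7 + (-1)·6 + (-3)·2) = (23, 5, 30)
w3 = Gw2 = (275, 151, 43)
Gw3 = (1029, -222, 1370)
w3·Gw3 = 275·1029 + 151·(-222) + 43·1370 = 308363; w3·w3 = 275·275 + 151·151 + 43·43 = 100275
λ ≈ 308363/100275 = 3.07517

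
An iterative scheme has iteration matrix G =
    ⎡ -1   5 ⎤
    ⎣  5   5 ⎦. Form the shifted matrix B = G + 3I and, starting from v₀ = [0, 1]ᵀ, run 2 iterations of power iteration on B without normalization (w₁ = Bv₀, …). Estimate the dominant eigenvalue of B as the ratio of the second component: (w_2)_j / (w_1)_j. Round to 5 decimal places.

11.12500

B = G + 3I has rows (2, 5); (5, 8)
w1 = Bv₀ = (2·0 + 5·1; 5·0 + 8·1) = (5, 8)
w2 = Bw1 = (2·5 + 5·8; 5·5 + 8·8) = (50, 89)
Ratio: 89/8 = 11.12500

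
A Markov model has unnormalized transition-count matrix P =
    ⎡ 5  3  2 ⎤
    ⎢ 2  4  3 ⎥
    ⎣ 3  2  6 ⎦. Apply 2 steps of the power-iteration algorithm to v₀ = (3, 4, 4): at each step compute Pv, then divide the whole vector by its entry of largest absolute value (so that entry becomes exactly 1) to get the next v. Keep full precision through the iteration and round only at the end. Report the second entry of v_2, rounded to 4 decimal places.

Pv0 = (35.00000, 34.00000, 41.00000); divide by 41.00000 → v1 = (0.85366, 0.82927, 1.00000)
Pv1 = (8.75610, 8.02439, 10.21951); divide by 10.21951 → v2 = (0.85680, 0.78520, 1.00000)
Requested entry of v2: 329/419 = 0.7852

0.7852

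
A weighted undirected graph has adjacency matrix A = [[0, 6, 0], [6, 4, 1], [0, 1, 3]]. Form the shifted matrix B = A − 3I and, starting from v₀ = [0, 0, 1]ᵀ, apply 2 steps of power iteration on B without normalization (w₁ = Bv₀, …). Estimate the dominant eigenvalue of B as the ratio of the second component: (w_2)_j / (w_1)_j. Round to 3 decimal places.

B = A − 3I has rows (-3, 6, 0); (6, 1, 1); (0, 1, 0)
w1 = Bv₀ = ((-3)·0 + 6·0 + 0·1; 6·0 + 1·0 + 1·1; 0·0 + 1·0 + 0·1) = (0, 1, 0)
w2 = Bw1 = ((-3)·0 + 6·1 + 0·0; 6·0 + 1·1 + 1·0; 0·0 + 1·1 + 0·0) = (6, 1, 1)
Ratio: 1/1 = 1.000

1.000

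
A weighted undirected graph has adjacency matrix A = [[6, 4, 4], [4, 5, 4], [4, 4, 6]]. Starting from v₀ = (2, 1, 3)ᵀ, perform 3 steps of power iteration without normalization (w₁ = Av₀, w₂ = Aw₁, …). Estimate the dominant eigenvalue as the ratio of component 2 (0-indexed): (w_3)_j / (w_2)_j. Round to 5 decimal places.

13.60204

w1 = Av₀ = (28, 25, 30)
w2 = Aw1 = (388, 357, 392)
w3 = Aw2 = (5324, 4905, 5332)
Ratio at component: 5332 / 392 = 13.60204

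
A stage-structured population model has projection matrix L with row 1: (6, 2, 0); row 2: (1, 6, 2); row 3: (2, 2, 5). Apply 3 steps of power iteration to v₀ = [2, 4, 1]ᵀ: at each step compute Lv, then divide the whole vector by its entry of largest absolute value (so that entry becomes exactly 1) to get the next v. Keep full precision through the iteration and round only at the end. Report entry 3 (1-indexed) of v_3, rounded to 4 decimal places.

0.9096

Lv0 = (20.00000, 28.00000, 17.00000); divide by 28.00000 → v1 = (0.71429, 1.00000, 0.60714)
Lv1 = (6.28571, 7.92857, 6.46429); divide by 7.92857 → v2 = (0.79279, 1.00000, 0.81532)
Lv2 = (6.75676, 8.42342, 7.66216); divide by 8.42342 → v3 = (0.80214, 1.00000, 0.90963)
Requested entry of v3: 1701/1870 = 0.9096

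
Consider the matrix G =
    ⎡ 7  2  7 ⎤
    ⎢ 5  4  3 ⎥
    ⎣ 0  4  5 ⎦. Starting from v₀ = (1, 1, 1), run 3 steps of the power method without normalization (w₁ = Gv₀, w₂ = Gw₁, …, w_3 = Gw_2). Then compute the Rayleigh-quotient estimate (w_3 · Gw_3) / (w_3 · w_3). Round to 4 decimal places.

λ ≈ 11.8863

w1 = Gv₀ = (16, 12, 9)
w2 = Gw1 = (199, 155, 93)
w3 = Gw2 = (2354, 1894, 1085)
Gw3 = (27861, 22601, 13001)
w3·Gw3 = 2354·27861 + 1894·22601 + 1085·13001 = 122497173; w3·w3 = 2354·2354 + 1894·1894 + 1085·1085 = 10305777
λ ≈ 122497173/10305777 = 11.8863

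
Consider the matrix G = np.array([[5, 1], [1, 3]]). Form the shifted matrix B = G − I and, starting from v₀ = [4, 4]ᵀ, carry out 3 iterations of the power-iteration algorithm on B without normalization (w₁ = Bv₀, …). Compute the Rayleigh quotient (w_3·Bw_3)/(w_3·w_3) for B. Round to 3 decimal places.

B = G − I has rows (4, 1); (1, 2)
w1 = Bv₀ = (4·4 + 1·4; 1·4 + 2·4) = (20, 12)
w2 = Bw1 = (4·20 + 1·12; 1·20 + 2·12) = (92, 44)
w3 = Bw2 = (412, 180)
Bw3 = (1828, 772)
w3·Bw3 = 892096; w3·w3 = 202144; μ ≈ 892096/202144 = 4.413

μ ≈ 4.413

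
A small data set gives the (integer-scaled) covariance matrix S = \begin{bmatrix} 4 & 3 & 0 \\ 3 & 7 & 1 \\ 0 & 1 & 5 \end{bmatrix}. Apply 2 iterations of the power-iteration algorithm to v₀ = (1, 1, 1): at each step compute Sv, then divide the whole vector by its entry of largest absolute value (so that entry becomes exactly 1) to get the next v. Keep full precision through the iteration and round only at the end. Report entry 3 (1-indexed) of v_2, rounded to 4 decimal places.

Sv0 = (7.00000, 11.00000, 6.00000); divide by 11.00000 → v1 = (0.63636, 1.00000, 0.54545)
Sv1 = (5.54545, 9.45455, 3.72727); divide by 9.45455 → v2 = (0.58654, 1.00000, 0.39423)
Requested entry of v2: 41/104 = 0.3942

0.3942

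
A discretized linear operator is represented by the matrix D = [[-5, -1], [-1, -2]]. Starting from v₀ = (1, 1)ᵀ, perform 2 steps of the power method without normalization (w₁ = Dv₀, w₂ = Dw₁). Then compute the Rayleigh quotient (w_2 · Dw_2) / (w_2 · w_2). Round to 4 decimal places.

w1 = Dv₀ = ((-5)·1 + (-1)·1; (-1)·1 + (-2)·1) = (-6, -3)
w2 = Dw1 = ((-5)·(-6) + (-1)·(-3); (-1)·(-6) + (-2)·(-3)) = (33, 12)
Dw2 = (-177, -57)
w2·Dw2 = 33·(-177) + 12·(-57) = -6525; w2·w2 = 33·33 + 12·12 = 1233
λ ≈ -6525/1233 = -5.2920

-5.2920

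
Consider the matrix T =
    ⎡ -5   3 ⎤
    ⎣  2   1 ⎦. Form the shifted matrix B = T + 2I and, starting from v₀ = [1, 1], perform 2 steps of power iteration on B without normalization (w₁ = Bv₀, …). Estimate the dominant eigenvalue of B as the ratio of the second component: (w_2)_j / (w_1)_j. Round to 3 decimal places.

3.000

B = T + 2I has rows (-3, 3); (2, 3)
w1 = Bv₀ = ((-3)·1 + 3·1; 2·1 + 3·1) = (0, 5)
w2 = Bw1 = ((-3)·0 + 3·5; 2·0 + 3·5) = (15, 15)
Ratio: 15/5 = 3.000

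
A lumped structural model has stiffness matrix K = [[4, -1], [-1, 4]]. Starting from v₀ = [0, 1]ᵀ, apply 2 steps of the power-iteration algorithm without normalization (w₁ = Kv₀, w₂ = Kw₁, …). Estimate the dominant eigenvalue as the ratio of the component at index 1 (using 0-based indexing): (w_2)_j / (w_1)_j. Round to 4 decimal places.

w1 = Kv₀ = (-1, 4)
w2 = Kw1 = (-8, 17)
Ratio at component: 17 / 4 = 4.2500

4.2500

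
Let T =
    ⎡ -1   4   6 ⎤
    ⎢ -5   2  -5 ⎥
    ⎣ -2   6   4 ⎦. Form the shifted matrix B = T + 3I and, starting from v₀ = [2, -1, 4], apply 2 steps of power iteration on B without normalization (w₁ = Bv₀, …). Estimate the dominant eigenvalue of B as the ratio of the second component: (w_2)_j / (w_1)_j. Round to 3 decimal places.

11.000

B = T + 3I has rows (2, 4, 6); (-5, 5, -5); (-2, 6, 7)
w1 = Bv₀ = (2·2 + 4·(-1) + 6·4; (-5)·2 + 5·(-1) + (-5)·4; (-2)·2 + 6·(-1) + 7·4) = (24, -35, 18)
w2 = Bw1 = (2·24 + 4·(-35) + 6·18; (-5)·24 + 5·(-35) + (-5)·18; (-2)·24 + 6·(-35) + 7·18) = (16, -385, -132)
Ratio: -385/-35 = 11.000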